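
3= 3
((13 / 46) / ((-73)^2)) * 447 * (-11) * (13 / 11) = -75543 / 245134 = -0.31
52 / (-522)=-26 / 261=-0.10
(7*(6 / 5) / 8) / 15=7 / 100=0.07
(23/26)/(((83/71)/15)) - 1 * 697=-1479631/2158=-685.65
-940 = -940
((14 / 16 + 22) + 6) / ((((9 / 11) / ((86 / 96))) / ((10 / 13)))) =182105 / 7488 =24.32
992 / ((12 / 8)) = 1984 / 3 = 661.33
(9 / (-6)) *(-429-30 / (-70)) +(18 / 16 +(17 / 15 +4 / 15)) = 180707 / 280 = 645.38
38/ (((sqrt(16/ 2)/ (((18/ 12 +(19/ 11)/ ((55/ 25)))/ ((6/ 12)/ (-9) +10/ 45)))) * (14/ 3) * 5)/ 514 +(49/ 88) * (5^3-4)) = 497364875655984/ 881840996050619-4443920640 * sqrt(2)/ 80167363277329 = 0.56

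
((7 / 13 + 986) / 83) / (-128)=-12825 / 138112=-0.09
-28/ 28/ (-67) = 1/ 67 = 0.01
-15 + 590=575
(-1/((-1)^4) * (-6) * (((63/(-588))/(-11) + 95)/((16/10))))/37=438945/45584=9.63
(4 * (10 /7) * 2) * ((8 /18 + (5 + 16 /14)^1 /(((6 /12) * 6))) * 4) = 50240 /441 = 113.92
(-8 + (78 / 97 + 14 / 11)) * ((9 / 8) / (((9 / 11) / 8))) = -6320 / 97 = -65.15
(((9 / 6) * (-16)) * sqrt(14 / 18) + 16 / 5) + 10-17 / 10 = 23 / 2-8 * sqrt(7) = -9.67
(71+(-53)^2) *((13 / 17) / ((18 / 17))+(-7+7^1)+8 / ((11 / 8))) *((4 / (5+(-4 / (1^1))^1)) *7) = 5801600 / 11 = 527418.18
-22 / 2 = -11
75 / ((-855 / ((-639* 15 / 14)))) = 15975 / 266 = 60.06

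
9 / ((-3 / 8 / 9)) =-216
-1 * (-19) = 19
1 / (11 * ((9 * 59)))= 1 / 5841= 0.00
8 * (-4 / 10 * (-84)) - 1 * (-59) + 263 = 2954 / 5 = 590.80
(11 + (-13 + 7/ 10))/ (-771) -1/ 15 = -0.06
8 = 8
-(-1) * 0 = 0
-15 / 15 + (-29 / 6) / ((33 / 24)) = -149 / 33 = -4.52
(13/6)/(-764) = -13/4584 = -0.00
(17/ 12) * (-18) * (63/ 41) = -3213/ 82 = -39.18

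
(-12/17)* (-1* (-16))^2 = -3072/17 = -180.71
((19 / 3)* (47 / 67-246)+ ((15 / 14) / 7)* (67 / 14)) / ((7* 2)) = -428225575 / 3860808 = -110.92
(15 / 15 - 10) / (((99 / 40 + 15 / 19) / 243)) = -554040 / 827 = -669.94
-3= -3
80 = 80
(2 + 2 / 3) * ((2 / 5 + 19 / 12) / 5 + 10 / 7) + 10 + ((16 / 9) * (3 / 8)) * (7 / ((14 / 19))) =33391 / 1575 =21.20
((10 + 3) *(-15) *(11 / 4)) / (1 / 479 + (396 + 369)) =-1027455 / 1465744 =-0.70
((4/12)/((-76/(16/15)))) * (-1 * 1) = 4/855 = 0.00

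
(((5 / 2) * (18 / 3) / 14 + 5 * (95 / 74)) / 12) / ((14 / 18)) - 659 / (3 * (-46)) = 1395557 / 250194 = 5.58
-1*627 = -627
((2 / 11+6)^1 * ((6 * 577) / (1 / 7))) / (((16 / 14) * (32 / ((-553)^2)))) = 440953030707 / 352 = 1252707473.60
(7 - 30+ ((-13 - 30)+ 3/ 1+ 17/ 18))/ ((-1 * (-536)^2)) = 1117/ 5171328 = 0.00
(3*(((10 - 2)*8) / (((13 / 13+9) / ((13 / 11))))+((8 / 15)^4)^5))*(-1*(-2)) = 55332297352798491975633472 / 1219260801029205322265625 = 45.38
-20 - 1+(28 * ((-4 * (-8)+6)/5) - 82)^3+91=279735014/125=2237880.11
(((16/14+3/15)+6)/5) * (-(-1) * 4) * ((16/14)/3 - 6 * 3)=-76072/735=-103.50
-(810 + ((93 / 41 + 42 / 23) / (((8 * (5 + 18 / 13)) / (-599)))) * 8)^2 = -1111041089992089 / 6126036361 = -181363.78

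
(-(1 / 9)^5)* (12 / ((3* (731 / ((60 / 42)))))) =-40 / 302153733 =-0.00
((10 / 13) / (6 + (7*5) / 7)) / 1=10 / 143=0.07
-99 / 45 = -11 / 5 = -2.20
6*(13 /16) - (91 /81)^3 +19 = 95476663 /4251528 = 22.46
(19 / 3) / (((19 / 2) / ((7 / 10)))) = 7 / 15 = 0.47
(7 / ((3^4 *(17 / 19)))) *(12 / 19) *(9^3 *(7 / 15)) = 1764 / 85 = 20.75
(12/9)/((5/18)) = 24/5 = 4.80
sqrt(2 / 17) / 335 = sqrt(34) / 5695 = 0.00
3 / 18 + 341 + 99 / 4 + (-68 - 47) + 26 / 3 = 3115 / 12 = 259.58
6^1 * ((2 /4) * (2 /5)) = 6 /5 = 1.20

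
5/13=0.38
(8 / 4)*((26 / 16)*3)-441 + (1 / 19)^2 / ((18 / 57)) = -98323 / 228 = -431.24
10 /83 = 0.12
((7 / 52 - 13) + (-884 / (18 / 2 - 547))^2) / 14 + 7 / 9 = 24496427 / 474109272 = 0.05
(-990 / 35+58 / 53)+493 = 172815 / 371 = 465.81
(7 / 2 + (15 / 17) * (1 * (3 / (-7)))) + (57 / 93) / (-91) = 298783 / 95914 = 3.12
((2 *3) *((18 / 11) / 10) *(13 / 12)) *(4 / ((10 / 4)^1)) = 468 / 275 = 1.70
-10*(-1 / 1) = 10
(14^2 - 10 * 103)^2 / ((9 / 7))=540988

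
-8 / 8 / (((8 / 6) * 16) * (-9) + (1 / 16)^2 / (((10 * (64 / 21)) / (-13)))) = 163840 / 31457553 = 0.01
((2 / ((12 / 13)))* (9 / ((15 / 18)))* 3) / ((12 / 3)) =351 / 20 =17.55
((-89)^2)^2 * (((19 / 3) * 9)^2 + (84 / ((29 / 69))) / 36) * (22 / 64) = 32569560045341 / 464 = 70193017339.10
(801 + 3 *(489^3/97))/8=87717051/194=452149.75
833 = 833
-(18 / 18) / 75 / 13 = -1 / 975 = -0.00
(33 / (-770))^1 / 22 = -3 / 1540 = -0.00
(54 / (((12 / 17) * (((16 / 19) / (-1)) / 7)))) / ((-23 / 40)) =101745 / 92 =1105.92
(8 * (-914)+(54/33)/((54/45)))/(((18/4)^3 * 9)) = -643336/72171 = -8.91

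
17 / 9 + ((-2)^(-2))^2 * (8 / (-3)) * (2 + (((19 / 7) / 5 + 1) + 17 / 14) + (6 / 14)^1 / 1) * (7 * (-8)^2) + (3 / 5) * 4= -17231 / 45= -382.91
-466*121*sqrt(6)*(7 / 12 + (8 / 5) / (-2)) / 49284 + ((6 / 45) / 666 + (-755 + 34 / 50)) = -753.71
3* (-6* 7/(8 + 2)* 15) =-189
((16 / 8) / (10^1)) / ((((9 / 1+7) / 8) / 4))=2 / 5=0.40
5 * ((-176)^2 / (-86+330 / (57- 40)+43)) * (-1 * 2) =5265920 / 401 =13131.97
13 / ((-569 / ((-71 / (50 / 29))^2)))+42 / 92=-1252668569 / 32717500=-38.29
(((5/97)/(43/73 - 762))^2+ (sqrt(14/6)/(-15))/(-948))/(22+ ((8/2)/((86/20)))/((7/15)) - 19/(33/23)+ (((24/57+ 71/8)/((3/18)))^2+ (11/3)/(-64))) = 926487150400/631060540429682484524359+ 19124336 * sqrt(21)/2546813449400085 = 0.00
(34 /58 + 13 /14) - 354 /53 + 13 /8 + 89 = 7355759 /86072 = 85.46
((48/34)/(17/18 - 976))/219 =-144/21780791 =-0.00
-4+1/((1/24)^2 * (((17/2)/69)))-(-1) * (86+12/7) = 566378/119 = 4759.48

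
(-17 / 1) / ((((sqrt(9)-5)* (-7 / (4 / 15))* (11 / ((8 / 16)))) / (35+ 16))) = -289 / 385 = -0.75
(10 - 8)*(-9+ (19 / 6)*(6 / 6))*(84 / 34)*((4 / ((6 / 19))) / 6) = -9310 / 153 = -60.85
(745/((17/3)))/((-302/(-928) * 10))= 103704/2567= 40.40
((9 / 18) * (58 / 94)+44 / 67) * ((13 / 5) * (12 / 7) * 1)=474162 / 110215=4.30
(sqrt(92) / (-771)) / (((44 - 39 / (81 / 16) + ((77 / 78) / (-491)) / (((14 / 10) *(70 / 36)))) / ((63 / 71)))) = -0.00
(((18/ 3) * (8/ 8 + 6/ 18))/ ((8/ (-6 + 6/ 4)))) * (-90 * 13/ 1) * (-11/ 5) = -11583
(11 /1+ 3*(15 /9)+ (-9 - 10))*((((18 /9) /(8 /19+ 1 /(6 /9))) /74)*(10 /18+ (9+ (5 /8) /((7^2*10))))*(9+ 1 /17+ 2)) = -60217669 /13499598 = -4.46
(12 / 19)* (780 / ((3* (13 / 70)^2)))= 1176000 / 247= 4761.13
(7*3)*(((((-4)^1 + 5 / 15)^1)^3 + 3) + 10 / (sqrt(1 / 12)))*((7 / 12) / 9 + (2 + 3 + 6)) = -5228125 / 486 + 41825*sqrt(3) / 9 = -2708.23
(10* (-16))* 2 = -320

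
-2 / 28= -1 / 14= -0.07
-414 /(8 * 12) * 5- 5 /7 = -2495 /112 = -22.28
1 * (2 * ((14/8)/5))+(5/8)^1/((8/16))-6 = -81/20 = -4.05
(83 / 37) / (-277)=-83 / 10249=-0.01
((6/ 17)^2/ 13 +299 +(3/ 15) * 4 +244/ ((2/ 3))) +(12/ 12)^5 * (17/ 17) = 12526018/ 18785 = 666.81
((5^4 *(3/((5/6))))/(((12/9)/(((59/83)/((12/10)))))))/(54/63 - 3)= -466.49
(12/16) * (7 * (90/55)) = 189/22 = 8.59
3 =3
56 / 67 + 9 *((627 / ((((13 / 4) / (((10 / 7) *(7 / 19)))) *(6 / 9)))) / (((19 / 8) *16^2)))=409141 / 132392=3.09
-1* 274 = -274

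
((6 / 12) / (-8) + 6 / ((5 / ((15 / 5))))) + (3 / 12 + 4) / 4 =23 / 5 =4.60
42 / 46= 21 / 23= 0.91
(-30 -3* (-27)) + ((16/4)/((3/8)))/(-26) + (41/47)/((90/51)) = 936371/18330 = 51.08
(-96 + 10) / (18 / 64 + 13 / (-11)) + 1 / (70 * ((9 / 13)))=19075481 / 199710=95.52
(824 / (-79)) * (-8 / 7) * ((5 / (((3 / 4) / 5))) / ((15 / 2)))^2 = 10547200 / 44793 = 235.47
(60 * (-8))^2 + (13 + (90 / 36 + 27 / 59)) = 27189083 / 118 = 230415.96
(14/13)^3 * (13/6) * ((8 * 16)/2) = 87808/507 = 173.19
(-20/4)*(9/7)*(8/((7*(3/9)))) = -1080/49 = -22.04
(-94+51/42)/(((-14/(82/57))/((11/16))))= 195283/29792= 6.55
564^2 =318096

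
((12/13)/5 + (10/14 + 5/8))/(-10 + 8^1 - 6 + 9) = 5547/3640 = 1.52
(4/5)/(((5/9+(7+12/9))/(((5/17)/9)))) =0.00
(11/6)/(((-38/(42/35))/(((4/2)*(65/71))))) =-143/1349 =-0.11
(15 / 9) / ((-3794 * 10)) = -1 / 22764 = -0.00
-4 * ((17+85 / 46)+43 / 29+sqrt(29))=-54242 / 667 - 4 * sqrt(29)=-102.86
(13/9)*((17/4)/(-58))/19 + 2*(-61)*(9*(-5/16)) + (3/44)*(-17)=37307189/109098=341.96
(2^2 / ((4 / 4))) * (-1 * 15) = -60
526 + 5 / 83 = 43663 / 83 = 526.06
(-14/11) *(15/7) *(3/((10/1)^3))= -9/1100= -0.01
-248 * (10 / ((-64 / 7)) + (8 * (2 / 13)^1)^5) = -637334487 / 1485172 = -429.13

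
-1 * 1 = -1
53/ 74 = 0.72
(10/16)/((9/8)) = 5/9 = 0.56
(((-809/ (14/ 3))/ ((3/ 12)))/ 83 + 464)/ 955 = 52946/ 110971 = 0.48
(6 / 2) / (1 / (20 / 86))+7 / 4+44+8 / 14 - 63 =-19241 / 1204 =-15.98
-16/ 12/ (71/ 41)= -164/ 213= -0.77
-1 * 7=-7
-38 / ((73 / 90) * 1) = -46.85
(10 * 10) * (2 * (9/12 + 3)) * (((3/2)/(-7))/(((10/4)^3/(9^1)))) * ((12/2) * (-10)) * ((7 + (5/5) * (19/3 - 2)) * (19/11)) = 8372160/77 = 108729.35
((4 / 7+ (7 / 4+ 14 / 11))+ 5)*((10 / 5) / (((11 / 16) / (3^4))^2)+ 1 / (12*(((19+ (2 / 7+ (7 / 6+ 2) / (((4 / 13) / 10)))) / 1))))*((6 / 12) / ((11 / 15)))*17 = 4655036391593019 / 1683246488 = 2765510.83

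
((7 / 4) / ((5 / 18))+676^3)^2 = 9542896055402099329 / 100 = 95428960554020993.29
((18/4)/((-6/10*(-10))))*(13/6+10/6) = 23/8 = 2.88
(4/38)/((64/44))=11/152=0.07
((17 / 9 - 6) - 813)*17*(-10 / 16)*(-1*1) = -8681.81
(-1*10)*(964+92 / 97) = -9649.48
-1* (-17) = 17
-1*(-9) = 9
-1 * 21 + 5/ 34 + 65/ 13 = -539/ 34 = -15.85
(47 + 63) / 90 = 11 / 9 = 1.22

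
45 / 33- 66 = -711 / 11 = -64.64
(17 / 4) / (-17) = -1 / 4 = -0.25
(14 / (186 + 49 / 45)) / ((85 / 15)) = 0.01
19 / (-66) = -19 / 66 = -0.29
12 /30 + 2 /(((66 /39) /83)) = 5417 /55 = 98.49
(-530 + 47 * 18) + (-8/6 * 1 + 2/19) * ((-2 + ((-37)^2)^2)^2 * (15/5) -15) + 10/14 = -1721111259023117/133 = -12940686158068.55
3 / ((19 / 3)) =9 / 19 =0.47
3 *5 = 15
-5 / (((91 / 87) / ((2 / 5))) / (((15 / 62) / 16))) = -1305 / 45136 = -0.03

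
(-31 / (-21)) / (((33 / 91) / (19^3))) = 2764177 / 99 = 27920.98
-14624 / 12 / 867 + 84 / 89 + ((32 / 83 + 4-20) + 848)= 15984239332 / 19213587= 831.92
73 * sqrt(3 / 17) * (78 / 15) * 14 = 26572 * sqrt(51) / 85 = 2232.49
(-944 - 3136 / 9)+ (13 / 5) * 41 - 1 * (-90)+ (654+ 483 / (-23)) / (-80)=-158941 / 144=-1103.76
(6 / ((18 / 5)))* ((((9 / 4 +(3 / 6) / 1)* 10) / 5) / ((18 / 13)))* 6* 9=357.50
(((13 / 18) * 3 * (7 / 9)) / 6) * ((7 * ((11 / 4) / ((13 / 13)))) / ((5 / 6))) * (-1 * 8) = -7007 / 135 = -51.90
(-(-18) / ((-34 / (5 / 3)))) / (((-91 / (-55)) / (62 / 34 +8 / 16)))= -65175 / 52598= -1.24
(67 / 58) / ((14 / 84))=201 / 29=6.93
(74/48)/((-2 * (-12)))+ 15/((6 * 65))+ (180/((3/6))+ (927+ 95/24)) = 9667465/7488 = 1291.06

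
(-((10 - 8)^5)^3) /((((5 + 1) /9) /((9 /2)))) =-221184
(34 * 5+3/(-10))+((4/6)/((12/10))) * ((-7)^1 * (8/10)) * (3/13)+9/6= 33244/195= 170.48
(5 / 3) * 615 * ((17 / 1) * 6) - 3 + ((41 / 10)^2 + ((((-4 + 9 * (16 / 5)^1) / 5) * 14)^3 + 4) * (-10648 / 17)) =-222723377247427 / 1062500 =-209622002.12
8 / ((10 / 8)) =32 / 5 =6.40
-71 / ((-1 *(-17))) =-71 / 17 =-4.18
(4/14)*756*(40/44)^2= 21600/121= 178.51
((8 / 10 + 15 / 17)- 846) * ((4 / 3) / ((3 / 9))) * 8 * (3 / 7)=-11579.21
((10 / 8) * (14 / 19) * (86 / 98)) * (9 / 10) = 387 / 532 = 0.73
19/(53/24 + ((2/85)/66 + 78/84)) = 994840/164267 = 6.06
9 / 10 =0.90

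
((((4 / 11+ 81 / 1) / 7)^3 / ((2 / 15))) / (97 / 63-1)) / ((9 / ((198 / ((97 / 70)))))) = 483919228125 / 1396703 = 346472.53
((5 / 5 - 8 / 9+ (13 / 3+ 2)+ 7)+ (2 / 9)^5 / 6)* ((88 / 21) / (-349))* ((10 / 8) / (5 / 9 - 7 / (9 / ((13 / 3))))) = 18713035 / 261035946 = 0.07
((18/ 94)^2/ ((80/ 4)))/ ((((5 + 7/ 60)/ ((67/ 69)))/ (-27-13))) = -217080/ 15597749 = -0.01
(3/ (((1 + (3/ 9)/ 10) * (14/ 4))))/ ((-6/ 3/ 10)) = -900/ 217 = -4.15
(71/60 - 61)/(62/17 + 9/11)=-671143/50100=-13.40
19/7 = 2.71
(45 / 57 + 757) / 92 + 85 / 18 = 2216 / 171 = 12.96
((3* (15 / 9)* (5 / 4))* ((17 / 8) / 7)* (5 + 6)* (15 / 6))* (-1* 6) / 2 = -70125 / 448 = -156.53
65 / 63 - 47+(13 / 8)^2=-174697 / 4032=-43.33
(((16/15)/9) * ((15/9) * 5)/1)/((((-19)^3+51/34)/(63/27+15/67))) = -16448/44658783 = -0.00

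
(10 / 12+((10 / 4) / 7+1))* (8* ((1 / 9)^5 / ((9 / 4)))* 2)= 2944 / 11160261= 0.00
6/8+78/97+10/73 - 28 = -745173/28324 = -26.31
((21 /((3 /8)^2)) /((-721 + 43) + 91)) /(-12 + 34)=-224 /19371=-0.01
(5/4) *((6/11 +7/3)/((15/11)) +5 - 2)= 115/18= 6.39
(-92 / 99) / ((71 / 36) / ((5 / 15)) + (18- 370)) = 368 / 137049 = 0.00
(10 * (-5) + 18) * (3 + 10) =-416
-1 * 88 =-88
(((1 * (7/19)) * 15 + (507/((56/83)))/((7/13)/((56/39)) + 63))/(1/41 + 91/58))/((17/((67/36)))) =5417084/4535433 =1.19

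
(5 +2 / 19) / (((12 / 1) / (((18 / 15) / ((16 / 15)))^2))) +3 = 17211 / 4864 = 3.54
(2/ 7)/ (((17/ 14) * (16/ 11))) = 11/ 68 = 0.16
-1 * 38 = -38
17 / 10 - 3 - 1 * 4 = -53 / 10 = -5.30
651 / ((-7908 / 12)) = -651 / 659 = -0.99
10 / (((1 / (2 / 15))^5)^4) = 0.00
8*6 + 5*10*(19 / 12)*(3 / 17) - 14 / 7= 2039 / 34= 59.97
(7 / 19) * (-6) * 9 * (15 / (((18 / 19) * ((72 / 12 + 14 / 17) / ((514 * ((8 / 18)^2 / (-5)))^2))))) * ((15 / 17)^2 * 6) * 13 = -15386775040 / 13311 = -1155944.33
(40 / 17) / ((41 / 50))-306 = -211282 / 697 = -303.13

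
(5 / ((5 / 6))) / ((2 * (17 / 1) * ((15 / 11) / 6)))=66 / 85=0.78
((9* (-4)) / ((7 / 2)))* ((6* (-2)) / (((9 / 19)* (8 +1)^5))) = 608 / 137781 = 0.00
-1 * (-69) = 69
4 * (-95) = -380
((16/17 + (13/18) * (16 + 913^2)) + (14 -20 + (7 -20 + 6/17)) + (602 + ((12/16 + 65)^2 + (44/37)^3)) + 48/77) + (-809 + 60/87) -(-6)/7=606135.82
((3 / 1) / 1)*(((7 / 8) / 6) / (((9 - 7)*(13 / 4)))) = 7 / 104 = 0.07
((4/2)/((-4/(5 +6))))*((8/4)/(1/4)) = -44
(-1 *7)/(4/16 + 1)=-5.60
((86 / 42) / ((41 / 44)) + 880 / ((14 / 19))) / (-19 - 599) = -515086 / 266049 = -1.94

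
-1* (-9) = 9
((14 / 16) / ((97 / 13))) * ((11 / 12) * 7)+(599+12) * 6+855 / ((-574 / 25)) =9700035313 / 2672544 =3629.51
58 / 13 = 4.46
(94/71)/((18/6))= 94/213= 0.44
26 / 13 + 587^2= 344571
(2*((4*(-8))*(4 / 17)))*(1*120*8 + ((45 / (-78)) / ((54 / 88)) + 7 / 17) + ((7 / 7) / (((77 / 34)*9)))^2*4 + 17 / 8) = -26127386693024 / 1804295493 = -14480.66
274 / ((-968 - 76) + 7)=-274 / 1037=-0.26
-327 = -327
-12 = -12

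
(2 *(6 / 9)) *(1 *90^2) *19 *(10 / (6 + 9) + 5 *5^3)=128386800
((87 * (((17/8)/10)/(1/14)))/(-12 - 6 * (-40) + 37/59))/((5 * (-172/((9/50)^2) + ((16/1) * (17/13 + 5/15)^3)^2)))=-18061711725213/24655733433180800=-0.00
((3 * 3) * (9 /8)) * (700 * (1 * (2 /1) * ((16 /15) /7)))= 2160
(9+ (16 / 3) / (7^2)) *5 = 6695 / 147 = 45.54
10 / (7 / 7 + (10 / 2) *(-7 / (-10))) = 20 / 9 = 2.22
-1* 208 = -208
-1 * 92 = -92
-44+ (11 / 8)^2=-2695 / 64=-42.11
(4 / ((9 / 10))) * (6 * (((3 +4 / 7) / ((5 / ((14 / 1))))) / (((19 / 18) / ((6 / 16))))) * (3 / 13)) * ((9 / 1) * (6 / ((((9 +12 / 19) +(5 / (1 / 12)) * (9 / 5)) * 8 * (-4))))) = -1215 / 3874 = -0.31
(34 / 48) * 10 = 85 / 12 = 7.08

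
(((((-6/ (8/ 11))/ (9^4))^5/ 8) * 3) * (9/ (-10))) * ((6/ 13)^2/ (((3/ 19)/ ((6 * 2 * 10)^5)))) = 15299845000/ 429575324987601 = 0.00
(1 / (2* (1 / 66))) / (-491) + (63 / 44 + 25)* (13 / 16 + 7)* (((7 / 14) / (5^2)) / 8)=2483453 / 5530624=0.45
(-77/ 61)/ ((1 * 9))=-77/ 549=-0.14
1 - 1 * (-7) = 8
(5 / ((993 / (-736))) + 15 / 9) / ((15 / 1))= -45 / 331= -0.14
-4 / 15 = -0.27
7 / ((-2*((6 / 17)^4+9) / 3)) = -584647 / 501990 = -1.16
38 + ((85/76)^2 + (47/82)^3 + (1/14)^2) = 39.44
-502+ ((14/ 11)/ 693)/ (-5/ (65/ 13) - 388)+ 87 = -175802717/ 423621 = -415.00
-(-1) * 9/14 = 9/14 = 0.64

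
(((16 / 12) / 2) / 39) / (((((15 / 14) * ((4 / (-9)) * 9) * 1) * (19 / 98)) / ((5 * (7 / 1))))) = -4802 / 6669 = -0.72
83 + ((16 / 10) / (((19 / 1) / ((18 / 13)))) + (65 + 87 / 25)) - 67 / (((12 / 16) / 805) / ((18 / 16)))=-997273657 / 12350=-80750.90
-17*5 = -85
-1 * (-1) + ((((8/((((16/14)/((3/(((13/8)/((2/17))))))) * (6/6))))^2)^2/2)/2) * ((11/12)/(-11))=2119911889/2385443281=0.89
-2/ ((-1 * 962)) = 1/ 481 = 0.00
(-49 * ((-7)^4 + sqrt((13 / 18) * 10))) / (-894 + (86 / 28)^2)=9604 * sqrt(65) / 520125 + 23059204 / 173375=133.15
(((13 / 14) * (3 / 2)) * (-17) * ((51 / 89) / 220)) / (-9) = 3757 / 548240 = 0.01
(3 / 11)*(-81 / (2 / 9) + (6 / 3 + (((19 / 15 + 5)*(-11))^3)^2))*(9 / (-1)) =-2444292790136493707 / 9281250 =-263358145738.61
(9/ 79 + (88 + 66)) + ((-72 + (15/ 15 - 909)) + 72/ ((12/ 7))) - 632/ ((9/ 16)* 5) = -1008.60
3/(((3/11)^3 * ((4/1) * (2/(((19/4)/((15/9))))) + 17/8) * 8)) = 3.75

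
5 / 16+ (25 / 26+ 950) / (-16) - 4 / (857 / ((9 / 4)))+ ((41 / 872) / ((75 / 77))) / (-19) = -3274649372723 / 55375226400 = -59.14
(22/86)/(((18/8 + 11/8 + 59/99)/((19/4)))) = 41382/143749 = 0.29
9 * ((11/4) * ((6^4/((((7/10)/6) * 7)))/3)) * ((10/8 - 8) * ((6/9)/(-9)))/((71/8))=737.59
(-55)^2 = 3025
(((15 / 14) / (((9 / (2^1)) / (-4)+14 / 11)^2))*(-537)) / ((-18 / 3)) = 5198160 / 1183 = 4394.05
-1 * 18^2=-324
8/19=0.42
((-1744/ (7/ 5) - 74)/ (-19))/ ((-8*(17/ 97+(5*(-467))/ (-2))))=-448043/ 60256714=-0.01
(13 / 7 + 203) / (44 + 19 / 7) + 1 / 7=3455 / 763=4.53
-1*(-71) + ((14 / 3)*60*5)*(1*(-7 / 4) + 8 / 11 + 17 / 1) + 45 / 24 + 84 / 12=1975429 / 88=22448.06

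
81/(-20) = -4.05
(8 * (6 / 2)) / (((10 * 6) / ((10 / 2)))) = 2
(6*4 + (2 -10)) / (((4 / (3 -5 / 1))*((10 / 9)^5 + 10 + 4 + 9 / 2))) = -944784 / 2384813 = -0.40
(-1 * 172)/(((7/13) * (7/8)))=-17888/49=-365.06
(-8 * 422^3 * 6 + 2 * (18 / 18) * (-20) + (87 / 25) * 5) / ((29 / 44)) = -793599295852 / 145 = -5473098592.08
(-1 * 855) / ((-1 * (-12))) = -71.25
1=1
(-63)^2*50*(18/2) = 1786050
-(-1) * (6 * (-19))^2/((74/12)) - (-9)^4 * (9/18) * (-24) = 2991060/37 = 80839.46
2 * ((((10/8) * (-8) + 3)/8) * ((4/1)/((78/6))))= -7/13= -0.54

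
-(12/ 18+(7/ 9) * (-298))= 2080/ 9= 231.11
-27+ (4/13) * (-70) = -631/13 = -48.54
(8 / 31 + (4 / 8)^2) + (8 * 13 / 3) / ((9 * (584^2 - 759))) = 578858093 / 1139314356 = 0.51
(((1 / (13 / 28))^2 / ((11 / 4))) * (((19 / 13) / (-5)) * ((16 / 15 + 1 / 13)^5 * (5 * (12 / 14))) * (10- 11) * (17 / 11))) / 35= 22800102909668992 / 124921512445640625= 0.18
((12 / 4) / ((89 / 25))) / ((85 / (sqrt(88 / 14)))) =30* sqrt(77) / 10591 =0.02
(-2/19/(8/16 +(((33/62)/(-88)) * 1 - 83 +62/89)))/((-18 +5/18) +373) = 1589184/438802549475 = 0.00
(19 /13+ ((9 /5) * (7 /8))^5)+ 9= 26828075059 /1331200000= 20.15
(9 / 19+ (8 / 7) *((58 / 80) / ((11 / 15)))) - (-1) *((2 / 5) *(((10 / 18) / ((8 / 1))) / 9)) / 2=1.61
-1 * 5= -5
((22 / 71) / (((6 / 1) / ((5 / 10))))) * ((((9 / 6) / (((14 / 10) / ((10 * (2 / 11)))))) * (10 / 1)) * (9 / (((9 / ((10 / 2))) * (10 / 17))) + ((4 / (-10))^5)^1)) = 4.27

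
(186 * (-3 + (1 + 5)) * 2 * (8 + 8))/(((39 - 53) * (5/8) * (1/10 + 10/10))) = -142848/77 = -1855.17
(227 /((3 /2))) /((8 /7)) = 1589 /12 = 132.42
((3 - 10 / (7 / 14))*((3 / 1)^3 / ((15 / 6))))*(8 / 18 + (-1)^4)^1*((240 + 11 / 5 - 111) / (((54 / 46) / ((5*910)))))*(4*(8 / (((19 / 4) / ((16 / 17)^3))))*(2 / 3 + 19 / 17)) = -3406337857814528 / 2520369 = -1351523470.50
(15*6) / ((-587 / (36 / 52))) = -810 / 7631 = -0.11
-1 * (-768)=768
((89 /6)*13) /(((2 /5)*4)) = 5785 /48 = 120.52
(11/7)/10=11/70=0.16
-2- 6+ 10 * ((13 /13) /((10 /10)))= 2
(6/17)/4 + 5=173/34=5.09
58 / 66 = 29 / 33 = 0.88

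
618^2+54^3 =539388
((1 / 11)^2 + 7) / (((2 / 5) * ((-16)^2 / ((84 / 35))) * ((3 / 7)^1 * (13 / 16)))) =0.47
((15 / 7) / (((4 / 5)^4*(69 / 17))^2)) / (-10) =-112890625 / 1456078848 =-0.08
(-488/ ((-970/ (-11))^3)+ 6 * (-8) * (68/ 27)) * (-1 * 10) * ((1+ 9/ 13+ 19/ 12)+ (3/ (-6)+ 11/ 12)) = 4463.62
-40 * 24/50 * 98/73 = -9408/365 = -25.78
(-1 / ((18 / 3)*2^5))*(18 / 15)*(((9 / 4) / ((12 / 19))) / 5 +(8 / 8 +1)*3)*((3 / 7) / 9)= -179 / 89600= -0.00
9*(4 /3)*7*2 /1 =168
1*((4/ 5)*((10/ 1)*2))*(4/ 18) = 32/ 9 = 3.56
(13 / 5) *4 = 52 / 5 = 10.40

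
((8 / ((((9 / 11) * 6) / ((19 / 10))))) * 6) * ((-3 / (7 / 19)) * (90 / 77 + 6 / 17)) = -958816 / 4165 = -230.21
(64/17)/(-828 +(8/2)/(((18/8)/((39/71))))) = -3408/748663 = -0.00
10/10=1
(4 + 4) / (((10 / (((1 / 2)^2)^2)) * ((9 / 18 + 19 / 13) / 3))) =13 / 170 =0.08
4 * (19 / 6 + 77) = 962 / 3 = 320.67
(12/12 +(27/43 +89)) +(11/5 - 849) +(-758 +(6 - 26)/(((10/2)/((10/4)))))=-327697/215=-1524.17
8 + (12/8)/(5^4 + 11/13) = 43405/5424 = 8.00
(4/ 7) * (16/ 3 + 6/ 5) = 3.73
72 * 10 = 720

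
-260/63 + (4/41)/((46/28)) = -4.07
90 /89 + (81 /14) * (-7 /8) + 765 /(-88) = -199629 /15664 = -12.74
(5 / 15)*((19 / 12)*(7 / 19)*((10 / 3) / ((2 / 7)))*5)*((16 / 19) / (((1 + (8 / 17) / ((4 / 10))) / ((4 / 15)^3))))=213248 / 2562435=0.08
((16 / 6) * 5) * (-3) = -40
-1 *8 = -8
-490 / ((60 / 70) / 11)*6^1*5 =-188650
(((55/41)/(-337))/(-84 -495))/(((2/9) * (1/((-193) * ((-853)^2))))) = -120055485/27634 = -4344.48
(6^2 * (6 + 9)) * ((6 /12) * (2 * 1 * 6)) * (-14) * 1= -45360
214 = 214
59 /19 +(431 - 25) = 7773 /19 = 409.11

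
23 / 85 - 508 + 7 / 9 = -506.95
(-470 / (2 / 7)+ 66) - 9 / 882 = -154743 / 98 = -1579.01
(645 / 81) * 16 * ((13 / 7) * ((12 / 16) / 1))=11180 / 63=177.46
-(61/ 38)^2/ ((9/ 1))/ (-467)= 3721/ 6069132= 0.00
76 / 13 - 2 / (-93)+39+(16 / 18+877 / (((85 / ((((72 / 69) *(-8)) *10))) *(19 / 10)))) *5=-59744163005 / 26944983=-2217.26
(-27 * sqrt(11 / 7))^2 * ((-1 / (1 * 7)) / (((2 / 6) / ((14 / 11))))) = -4374 / 7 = -624.86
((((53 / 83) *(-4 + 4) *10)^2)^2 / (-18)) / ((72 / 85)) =0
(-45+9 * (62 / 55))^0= 1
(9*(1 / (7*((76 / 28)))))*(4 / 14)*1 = 18 / 133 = 0.14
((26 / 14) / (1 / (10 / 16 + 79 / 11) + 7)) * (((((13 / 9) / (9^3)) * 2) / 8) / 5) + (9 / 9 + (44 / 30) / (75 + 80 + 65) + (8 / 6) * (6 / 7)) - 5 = -3052757959 / 1070973900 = -2.85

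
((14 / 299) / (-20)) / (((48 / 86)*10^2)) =-0.00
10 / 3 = 3.33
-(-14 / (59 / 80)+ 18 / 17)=17978 / 1003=17.92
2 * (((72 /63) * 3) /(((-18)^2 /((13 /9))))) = 0.03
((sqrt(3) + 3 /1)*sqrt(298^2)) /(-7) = -894 /7- 298*sqrt(3) /7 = -201.45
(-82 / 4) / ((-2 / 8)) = 82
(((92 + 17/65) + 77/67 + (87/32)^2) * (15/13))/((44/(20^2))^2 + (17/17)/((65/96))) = 842869295625/10790533312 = 78.11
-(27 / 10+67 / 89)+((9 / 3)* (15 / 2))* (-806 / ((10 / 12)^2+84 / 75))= -14531153209 / 1453370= -9998.25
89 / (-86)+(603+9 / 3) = 52027 / 86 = 604.97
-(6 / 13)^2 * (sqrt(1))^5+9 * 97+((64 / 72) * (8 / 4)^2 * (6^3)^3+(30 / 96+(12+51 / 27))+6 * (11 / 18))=872024554469 / 24336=35832698.66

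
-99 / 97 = -1.02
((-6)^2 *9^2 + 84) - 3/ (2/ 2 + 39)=119997/ 40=2999.92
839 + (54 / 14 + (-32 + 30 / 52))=147681 / 182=811.43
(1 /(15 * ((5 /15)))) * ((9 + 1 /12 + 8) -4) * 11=1727 /60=28.78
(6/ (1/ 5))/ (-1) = -30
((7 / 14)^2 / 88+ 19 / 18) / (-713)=-3353 / 2258784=-0.00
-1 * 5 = -5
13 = 13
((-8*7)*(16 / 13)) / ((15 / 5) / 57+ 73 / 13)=-304 / 25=-12.16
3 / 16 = 0.19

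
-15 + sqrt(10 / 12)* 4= -11.35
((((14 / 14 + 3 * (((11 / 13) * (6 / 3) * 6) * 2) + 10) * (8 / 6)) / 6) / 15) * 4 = 1496 / 351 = 4.26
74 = 74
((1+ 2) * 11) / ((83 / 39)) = 1287 / 83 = 15.51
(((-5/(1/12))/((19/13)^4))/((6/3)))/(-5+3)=428415/130321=3.29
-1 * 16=-16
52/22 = 26/11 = 2.36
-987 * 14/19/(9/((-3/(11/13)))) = 59878/209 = 286.50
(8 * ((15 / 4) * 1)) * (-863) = -25890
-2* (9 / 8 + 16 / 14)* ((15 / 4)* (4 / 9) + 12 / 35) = -26797 / 2940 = -9.11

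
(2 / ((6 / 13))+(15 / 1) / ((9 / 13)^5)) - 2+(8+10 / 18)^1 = 2070791 / 19683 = 105.21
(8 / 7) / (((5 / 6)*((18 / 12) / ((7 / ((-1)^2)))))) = 32 / 5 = 6.40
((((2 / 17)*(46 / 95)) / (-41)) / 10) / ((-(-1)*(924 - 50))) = -1 / 6290425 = -0.00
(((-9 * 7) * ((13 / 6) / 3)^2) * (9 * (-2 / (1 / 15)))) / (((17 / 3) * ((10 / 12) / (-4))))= -127764 / 17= -7515.53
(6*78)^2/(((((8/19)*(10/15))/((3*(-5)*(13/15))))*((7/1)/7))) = -10143549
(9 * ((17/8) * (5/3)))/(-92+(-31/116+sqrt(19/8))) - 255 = -3440323335/13473206 - 12615 * sqrt(38)/13473206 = -255.35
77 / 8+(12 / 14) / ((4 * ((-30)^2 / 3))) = 3369 / 350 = 9.63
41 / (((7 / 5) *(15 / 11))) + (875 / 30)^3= 37548097 / 1512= 24833.40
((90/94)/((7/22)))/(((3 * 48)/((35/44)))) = 25/1504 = 0.02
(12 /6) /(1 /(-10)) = -20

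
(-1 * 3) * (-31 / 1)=93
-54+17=-37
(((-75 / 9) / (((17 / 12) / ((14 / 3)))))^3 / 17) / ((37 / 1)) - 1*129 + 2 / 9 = -13488893129 / 83437479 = -161.66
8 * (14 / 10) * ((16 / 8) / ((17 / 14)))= 1568 / 85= 18.45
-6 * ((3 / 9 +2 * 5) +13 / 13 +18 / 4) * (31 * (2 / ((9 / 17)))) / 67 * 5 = -500650 / 603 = -830.27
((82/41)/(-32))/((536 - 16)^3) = -1/2249728000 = -0.00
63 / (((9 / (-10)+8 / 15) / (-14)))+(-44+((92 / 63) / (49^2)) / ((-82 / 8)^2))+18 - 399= 5539339565047 / 2797004133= 1980.45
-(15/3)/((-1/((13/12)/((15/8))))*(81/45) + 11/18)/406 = 585/118958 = 0.00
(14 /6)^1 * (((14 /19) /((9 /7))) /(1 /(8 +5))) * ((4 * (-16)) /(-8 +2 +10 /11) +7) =174538 /513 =340.23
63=63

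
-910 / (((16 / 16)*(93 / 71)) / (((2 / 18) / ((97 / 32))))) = -2067520 / 81189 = -25.47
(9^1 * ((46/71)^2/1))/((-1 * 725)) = -19044/3654725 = -0.01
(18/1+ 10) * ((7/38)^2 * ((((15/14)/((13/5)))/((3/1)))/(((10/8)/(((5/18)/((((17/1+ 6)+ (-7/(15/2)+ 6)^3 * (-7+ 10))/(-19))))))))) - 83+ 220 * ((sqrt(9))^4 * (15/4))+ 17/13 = 7663346097922/114818197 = 66743.31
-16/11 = -1.45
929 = 929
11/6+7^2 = 305/6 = 50.83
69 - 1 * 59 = 10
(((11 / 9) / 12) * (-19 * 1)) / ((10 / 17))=-3553 / 1080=-3.29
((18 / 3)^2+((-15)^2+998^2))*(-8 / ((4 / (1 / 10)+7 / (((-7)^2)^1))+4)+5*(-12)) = -18526543940 / 309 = -59956452.88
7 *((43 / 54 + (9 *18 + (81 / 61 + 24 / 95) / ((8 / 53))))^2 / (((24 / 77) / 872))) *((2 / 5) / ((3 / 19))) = 2763515581787152993031 / 1855424556000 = 1489424925.88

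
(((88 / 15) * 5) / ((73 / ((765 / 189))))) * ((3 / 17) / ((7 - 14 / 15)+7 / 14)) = 4400 / 100667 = 0.04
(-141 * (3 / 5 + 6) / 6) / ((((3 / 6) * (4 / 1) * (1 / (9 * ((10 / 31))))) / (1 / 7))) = -13959 / 434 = -32.16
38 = 38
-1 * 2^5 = -32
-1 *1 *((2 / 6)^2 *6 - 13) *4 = 148 / 3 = 49.33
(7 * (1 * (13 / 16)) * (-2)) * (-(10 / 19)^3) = 11375 / 6859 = 1.66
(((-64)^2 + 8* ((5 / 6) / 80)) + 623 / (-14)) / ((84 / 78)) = 632047 / 168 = 3762.18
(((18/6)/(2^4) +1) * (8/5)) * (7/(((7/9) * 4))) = 171/40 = 4.28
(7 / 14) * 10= 5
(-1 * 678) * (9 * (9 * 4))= -219672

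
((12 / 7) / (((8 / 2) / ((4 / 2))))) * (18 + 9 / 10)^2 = 15309 / 50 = 306.18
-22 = -22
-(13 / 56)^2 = -169 / 3136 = -0.05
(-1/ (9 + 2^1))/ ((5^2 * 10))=-1/ 2750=-0.00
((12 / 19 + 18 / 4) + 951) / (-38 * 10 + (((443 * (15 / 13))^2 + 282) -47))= 6140277 / 1676997760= 0.00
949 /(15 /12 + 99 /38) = 72124 /293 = 246.16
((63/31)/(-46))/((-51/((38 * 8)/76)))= 42/12121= 0.00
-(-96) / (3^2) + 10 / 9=106 / 9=11.78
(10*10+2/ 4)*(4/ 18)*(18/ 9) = 134/ 3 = 44.67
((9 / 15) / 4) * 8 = 6 / 5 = 1.20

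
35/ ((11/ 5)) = 175/ 11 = 15.91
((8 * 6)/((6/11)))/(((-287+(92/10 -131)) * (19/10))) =-1100/9709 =-0.11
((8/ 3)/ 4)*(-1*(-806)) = 1612/ 3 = 537.33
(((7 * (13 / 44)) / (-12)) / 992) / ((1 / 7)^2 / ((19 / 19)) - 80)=4459 / 2052678144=0.00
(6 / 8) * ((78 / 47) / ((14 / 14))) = 117 / 94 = 1.24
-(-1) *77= 77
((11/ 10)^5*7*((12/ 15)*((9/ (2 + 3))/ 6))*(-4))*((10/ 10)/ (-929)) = 3382071/ 290312500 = 0.01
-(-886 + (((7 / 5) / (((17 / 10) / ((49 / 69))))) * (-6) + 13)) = 342715 / 391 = 876.51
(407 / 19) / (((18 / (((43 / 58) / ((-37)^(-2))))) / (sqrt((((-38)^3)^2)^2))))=949192505152496 / 261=3636752893304.58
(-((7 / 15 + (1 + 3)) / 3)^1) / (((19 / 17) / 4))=-4556 / 855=-5.33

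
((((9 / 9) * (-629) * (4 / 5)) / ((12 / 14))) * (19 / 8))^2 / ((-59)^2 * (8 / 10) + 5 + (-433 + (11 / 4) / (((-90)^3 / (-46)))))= 2834389927845 / 3436214653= 824.86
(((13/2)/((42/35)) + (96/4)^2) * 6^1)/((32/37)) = 258149/64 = 4033.58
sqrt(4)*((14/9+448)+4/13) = 105268/117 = 899.73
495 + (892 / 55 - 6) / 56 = 762581 / 1540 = 495.18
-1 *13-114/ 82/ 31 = -16580/ 1271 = -13.04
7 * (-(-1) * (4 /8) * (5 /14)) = 5 /4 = 1.25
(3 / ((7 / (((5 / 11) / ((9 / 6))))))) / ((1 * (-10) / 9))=-9 / 77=-0.12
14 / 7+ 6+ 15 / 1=23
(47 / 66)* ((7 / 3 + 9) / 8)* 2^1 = 799 / 396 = 2.02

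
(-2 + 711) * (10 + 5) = 10635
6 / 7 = 0.86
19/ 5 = 3.80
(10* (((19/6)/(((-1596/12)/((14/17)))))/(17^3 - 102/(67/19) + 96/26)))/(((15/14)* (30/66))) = -268268/3256792425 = -0.00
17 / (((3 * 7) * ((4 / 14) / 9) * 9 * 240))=17 / 1440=0.01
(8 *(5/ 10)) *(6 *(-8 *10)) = -1920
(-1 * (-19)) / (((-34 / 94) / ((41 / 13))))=-36613 / 221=-165.67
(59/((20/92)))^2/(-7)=-1841449/175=-10522.57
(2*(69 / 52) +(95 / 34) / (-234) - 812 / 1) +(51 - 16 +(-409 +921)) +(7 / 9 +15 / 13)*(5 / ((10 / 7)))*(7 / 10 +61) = 2052331 / 13260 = 154.78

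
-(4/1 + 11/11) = -5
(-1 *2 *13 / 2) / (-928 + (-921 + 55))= 1 / 138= 0.01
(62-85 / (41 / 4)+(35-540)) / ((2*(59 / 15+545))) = -277545 / 675188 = -0.41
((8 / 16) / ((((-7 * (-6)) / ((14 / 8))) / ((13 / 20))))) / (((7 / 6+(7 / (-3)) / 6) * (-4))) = -39 / 8960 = -0.00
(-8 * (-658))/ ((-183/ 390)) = -684320/ 61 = -11218.36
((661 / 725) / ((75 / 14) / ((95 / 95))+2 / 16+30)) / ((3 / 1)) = 37016 / 4321725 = 0.01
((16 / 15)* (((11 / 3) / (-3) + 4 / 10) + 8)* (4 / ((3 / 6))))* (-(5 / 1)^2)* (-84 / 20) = 289408 / 45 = 6431.29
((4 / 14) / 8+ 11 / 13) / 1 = 321 / 364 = 0.88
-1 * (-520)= 520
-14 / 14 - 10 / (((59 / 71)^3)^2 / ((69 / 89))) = -92143263399539 / 3754067494049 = -24.54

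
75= 75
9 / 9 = 1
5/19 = 0.26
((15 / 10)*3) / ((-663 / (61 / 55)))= -183 / 24310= -0.01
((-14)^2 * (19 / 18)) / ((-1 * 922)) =-931 / 4149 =-0.22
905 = 905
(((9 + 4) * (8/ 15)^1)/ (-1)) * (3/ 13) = -8/ 5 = -1.60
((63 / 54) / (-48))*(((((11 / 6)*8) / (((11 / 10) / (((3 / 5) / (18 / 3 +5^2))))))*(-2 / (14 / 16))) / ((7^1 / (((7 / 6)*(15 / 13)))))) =10 / 3627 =0.00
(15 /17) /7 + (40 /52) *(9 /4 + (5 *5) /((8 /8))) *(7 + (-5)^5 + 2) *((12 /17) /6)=-11887345 /1547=-7684.13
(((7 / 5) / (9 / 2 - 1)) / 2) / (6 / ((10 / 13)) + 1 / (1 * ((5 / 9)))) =1 / 48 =0.02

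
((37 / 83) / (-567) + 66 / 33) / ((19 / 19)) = 94085 / 47061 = 2.00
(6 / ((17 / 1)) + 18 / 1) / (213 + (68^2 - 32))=312 / 81685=0.00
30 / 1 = 30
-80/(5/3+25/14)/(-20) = 168/145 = 1.16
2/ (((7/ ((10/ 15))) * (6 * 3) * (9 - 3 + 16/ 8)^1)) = 1/ 756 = 0.00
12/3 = 4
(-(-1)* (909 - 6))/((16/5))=4515/16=282.19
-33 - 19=-52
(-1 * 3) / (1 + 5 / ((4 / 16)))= -1 / 7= -0.14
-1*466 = -466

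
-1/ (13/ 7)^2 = -49/ 169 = -0.29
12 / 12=1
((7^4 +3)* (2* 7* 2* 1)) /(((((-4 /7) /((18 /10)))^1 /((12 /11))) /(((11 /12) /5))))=-1060164 /25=-42406.56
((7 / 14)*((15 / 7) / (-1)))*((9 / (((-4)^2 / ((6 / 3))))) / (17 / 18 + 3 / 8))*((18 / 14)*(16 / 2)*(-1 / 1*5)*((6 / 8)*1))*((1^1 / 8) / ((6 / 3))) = 2.20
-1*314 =-314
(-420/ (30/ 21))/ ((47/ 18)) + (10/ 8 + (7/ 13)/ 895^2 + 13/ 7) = -1500424750063/ 13703935700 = -109.49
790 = 790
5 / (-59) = -5 / 59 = -0.08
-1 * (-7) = 7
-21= -21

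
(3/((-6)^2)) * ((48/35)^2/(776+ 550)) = 32/270725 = 0.00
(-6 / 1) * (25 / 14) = -75 / 7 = -10.71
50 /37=1.35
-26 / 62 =-13 / 31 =-0.42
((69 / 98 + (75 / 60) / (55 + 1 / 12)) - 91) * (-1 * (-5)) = -29238595 / 64778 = -451.37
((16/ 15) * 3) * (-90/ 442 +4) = 12.15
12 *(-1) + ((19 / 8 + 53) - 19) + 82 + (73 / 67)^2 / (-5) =19058063 / 179560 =106.14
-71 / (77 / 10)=-9.22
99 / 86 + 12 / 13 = 2319 / 1118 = 2.07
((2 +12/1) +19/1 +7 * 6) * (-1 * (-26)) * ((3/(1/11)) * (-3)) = -193050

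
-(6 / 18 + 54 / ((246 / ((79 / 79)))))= -68 / 123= -0.55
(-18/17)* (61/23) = -1098/391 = -2.81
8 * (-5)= -40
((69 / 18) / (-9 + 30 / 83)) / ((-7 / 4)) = 3818 / 15057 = 0.25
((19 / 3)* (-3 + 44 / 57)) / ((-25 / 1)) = 127 / 225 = 0.56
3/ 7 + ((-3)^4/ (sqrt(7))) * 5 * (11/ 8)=3/ 7 + 4455 * sqrt(7)/ 56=210.91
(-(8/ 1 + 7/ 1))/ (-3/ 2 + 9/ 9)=30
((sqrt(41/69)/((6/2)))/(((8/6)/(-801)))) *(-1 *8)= 534 *sqrt(2829)/23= 1234.89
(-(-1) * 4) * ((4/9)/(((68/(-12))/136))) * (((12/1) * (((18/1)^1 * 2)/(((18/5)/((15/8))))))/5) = -1920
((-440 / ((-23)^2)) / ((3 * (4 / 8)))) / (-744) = 110 / 147591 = 0.00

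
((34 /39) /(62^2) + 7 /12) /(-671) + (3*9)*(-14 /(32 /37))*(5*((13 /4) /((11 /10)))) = -5195947776655 /804749088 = -6456.61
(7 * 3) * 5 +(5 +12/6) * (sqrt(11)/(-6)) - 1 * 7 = 98 - 7 * sqrt(11)/6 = 94.13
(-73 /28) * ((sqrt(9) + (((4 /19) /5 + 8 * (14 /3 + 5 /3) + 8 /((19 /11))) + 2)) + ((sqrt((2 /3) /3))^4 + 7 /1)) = -9463793 /53865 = -175.69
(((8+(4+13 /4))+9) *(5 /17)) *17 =485 /4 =121.25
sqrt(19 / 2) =sqrt(38) / 2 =3.08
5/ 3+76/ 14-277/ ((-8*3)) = 3131/ 168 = 18.64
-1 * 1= -1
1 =1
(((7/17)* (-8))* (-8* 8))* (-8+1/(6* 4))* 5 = -427840/51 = -8389.02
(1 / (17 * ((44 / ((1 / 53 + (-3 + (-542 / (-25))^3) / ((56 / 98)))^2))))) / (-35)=-3487295137218753177529 / 287264140625000000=-12139.68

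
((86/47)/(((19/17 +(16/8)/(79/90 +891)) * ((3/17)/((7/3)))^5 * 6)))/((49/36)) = 114304663043494756/1413712520271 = 80854.25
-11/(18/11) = -121/18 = -6.72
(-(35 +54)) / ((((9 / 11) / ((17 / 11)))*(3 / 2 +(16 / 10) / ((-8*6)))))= -7565 / 66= -114.62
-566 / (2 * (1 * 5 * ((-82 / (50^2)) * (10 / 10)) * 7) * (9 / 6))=164.34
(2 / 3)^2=4 / 9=0.44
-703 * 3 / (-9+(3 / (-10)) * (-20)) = 703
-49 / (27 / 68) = -3332 / 27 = -123.41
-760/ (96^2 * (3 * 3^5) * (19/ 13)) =-65/ 839808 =-0.00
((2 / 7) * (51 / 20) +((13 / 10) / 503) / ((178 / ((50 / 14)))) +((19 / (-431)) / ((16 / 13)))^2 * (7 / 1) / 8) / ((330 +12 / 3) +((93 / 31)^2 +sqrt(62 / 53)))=1129676528895992231 / 530972807177678284800-434992887522523 * sqrt(3286) / 3716809650243747993600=0.00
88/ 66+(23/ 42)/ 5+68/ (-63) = 229/ 630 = 0.36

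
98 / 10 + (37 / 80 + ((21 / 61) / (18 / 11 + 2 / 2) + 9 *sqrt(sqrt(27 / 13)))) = 1470829 / 141520 + 9 *39^(3 / 4) / 13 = 21.20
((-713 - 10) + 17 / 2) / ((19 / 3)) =-4287 / 38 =-112.82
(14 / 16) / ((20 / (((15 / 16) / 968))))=21 / 495616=0.00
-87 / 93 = -29 / 31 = -0.94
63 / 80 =0.79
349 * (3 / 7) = 1047 / 7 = 149.57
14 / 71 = 0.20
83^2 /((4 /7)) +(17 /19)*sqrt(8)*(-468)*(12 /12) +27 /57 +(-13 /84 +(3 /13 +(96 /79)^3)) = 61674578190331 /5114786586 - 15912*sqrt(2) /19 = 10873.73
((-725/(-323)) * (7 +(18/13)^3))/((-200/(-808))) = 62127019/709631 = 87.55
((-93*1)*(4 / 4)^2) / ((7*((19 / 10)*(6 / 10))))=-1550 / 133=-11.65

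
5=5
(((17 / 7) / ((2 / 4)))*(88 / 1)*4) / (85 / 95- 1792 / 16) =-227392 / 14777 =-15.39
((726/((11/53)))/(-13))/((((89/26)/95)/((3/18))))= -110770/89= -1244.61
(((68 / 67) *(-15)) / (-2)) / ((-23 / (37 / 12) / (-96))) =150960 / 1541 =97.96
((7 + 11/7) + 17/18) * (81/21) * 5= 17985/98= 183.52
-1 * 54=-54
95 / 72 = 1.32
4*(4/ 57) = 0.28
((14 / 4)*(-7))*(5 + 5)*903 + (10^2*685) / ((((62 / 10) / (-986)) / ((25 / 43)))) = -6554787.14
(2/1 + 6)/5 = 8/5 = 1.60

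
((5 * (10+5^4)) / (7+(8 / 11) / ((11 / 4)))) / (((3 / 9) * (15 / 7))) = 537845 / 879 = 611.88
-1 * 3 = -3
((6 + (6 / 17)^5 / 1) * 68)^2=166768.02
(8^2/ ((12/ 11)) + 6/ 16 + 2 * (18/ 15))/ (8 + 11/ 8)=6.55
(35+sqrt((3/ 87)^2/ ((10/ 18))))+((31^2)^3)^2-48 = 3 * sqrt(5)/ 145+787662783788549748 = 787662783788549748.05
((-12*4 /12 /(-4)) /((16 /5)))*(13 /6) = 65 /96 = 0.68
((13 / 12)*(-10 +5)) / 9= -65 / 108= -0.60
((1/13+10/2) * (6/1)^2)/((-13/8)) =-19008/169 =-112.47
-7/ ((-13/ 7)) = 3.77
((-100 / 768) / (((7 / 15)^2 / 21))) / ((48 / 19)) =-35625 / 7168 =-4.97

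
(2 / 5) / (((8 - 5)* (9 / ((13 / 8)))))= 13 / 540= 0.02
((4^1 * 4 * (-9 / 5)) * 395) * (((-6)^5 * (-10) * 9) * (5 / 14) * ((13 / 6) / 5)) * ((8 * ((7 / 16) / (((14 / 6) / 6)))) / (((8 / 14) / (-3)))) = 58217590080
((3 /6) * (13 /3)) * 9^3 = 3159 /2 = 1579.50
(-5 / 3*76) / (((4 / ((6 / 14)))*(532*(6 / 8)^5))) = -1280 / 11907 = -0.11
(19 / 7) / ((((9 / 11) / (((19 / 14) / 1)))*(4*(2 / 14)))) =3971 / 504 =7.88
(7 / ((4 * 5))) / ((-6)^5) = -0.00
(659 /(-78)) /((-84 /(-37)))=-24383 /6552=-3.72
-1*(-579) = 579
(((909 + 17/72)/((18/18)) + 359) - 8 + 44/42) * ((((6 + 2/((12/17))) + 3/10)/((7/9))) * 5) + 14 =87105583/1176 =74069.37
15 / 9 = 5 / 3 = 1.67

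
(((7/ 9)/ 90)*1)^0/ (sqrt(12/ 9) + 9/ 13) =-351/ 433 + 338*sqrt(3)/ 433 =0.54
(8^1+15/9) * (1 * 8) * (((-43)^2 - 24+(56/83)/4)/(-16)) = -4393181/498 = -8821.65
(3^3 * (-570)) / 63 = -244.29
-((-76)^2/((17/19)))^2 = -12043745536/289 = -41673859.99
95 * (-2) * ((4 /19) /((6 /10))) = -200 /3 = -66.67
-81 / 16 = -5.06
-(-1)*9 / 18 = 0.50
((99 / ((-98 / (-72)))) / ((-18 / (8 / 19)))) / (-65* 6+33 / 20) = 3520 / 803453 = 0.00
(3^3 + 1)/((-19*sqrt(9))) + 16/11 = 604/627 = 0.96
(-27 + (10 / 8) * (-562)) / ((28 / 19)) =-27721 / 56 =-495.02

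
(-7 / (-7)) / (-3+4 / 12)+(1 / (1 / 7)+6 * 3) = 197 / 8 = 24.62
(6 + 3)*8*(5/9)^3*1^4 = 1000/81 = 12.35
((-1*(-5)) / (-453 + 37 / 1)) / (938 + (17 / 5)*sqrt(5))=-11725 / 914977648 + 85*sqrt(5) / 1829955296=-0.00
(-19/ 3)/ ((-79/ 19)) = 361/ 237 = 1.52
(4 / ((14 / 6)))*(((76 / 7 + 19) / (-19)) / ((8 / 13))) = -429 / 98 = -4.38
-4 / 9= -0.44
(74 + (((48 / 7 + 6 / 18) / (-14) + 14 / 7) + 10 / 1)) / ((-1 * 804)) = -25133 / 236376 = -0.11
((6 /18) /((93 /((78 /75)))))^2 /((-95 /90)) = -1352 /102706875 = -0.00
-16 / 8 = -2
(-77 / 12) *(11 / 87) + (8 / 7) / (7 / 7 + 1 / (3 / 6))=-3145 / 7308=-0.43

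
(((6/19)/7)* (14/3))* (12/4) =12/19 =0.63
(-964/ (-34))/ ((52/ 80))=9640/ 221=43.62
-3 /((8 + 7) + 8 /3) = -9 /53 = -0.17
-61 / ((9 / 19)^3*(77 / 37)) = -275.79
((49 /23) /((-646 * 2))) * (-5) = 245 /29716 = 0.01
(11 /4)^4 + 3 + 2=15921 /256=62.19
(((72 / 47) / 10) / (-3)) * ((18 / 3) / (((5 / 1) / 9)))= -0.55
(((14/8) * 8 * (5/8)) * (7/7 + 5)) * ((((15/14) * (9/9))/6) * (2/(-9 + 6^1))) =-25/4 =-6.25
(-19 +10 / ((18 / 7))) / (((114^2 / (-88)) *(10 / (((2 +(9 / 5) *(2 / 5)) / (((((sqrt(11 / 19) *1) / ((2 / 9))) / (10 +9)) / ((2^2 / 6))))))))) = 36992 *sqrt(209) / 5194125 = 0.10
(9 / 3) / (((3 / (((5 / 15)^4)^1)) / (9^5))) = 729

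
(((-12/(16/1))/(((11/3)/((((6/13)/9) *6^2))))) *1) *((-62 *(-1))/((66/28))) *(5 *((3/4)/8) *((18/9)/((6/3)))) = -29295/6292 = -4.66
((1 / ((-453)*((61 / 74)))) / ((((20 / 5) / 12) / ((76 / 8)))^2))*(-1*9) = 360639 / 18422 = 19.58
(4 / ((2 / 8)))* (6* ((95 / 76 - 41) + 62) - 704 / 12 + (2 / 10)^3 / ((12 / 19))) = 149692 / 125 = 1197.54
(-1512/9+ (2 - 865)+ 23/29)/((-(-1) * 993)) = -29876/28797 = -1.04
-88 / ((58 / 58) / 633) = -55704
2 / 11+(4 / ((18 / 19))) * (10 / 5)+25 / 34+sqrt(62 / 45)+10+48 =sqrt(310) / 15+226739 / 3366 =68.54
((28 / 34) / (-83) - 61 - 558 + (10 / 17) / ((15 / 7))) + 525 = -396782 / 4233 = -93.74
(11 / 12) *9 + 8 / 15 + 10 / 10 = 587 / 60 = 9.78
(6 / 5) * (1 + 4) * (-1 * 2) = -12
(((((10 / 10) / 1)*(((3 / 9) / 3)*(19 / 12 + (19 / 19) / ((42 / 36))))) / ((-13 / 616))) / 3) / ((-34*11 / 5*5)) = 0.01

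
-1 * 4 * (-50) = 200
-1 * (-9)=9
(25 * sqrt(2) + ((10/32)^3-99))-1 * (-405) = 25 * sqrt(2) + 1253501/4096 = 341.39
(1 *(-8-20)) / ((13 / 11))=-308 / 13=-23.69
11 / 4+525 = 2111 / 4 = 527.75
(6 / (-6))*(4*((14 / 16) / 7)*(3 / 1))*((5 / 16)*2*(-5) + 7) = -93 / 16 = -5.81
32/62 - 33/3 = -325/31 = -10.48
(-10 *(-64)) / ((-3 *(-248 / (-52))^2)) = -9.38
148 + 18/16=1193/8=149.12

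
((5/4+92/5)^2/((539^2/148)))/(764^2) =5714613/16957594561600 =0.00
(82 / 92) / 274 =41 / 12604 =0.00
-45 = -45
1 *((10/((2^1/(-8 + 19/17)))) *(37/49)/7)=-21645/5831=-3.71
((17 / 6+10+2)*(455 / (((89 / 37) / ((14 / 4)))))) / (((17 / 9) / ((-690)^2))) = 42079503375 / 17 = 2475264904.41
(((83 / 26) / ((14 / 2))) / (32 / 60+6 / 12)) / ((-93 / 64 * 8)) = -3320 / 87451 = -0.04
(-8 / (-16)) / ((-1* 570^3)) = -1 / 370386000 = -0.00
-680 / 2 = -340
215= 215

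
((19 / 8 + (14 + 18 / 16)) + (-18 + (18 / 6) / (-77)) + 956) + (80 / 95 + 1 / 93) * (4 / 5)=1300919047 / 1360590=956.14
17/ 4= 4.25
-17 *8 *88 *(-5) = 59840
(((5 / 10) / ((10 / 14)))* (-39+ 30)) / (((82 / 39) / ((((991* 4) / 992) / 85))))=-2434887 / 17285600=-0.14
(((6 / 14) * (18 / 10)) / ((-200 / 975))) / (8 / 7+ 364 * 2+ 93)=-1053 / 230200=-0.00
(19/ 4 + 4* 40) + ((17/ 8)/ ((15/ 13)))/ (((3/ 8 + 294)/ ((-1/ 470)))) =5470605683/ 33205500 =164.75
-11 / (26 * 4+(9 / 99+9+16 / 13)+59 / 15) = -23595 / 253657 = -0.09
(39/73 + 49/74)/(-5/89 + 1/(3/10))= 1725621/4726750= 0.37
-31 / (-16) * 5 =155 / 16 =9.69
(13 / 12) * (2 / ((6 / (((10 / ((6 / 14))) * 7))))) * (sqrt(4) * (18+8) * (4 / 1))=331240 / 27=12268.15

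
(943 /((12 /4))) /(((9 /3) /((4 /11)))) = 3772 /99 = 38.10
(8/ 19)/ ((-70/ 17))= -68/ 665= -0.10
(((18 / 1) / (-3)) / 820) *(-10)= 3 / 41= 0.07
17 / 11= 1.55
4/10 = 2/5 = 0.40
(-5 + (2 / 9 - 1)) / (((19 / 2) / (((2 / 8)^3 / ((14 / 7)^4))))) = -13 / 21888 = -0.00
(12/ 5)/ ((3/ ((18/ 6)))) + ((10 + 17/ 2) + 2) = 229/ 10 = 22.90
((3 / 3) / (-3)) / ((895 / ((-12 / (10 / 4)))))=8 / 4475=0.00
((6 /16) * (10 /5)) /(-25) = -3 /100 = -0.03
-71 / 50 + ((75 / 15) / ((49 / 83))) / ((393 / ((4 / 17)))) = -23160199 / 16368450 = -1.41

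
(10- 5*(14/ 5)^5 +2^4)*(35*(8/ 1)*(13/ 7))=-433949.57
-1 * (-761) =761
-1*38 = -38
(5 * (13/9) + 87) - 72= 200/9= 22.22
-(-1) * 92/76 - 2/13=261/247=1.06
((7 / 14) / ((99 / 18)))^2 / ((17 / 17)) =1 / 121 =0.01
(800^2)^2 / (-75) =-16384000000 / 3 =-5461333333.33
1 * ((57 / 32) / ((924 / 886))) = 8417 / 4928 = 1.71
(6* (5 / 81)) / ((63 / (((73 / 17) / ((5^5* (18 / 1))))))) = 73 / 162658125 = 0.00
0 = 0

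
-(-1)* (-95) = -95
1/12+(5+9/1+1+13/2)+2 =283/12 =23.58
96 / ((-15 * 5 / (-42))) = 1344 / 25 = 53.76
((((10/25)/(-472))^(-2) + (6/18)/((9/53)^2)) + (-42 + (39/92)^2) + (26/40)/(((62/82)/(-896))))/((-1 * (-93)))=443637123425441/29648080080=14963.44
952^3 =862801408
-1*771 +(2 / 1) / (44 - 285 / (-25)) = -213557 / 277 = -770.96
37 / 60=0.62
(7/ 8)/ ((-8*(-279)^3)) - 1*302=-419758526585/ 1389928896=-302.00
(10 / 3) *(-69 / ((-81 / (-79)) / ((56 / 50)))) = -101752 / 405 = -251.24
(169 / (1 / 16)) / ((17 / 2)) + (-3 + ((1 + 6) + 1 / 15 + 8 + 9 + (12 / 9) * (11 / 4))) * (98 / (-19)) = 923194 / 4845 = 190.55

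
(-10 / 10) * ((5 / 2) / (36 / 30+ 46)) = -25 / 472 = -0.05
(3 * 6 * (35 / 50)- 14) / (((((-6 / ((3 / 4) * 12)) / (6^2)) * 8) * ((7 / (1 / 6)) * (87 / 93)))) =279 / 1160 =0.24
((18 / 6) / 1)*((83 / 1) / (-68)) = -249 / 68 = -3.66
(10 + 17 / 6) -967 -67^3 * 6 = -10833193 / 6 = -1805532.17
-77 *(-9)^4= -505197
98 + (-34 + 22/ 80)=2571/ 40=64.28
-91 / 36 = -2.53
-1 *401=-401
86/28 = 43/14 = 3.07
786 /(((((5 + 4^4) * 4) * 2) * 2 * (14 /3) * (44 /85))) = 11135 /142912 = 0.08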